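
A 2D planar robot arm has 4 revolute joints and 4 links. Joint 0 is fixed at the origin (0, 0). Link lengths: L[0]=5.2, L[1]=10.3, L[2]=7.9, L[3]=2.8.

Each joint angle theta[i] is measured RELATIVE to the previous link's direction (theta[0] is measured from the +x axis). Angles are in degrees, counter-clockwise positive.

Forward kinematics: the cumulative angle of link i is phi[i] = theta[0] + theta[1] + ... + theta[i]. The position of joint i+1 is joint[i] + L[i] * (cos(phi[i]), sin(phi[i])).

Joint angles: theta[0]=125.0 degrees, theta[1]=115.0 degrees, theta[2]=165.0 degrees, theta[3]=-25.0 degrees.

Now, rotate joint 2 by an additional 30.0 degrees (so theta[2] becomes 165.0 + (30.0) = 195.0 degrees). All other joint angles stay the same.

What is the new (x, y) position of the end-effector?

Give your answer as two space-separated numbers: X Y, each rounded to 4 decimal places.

Answer: -4.2881 5.1153

Derivation:
joint[0] = (0.0000, 0.0000)  (base)
link 0: phi[0] = 125 = 125 deg
  cos(125 deg) = -0.5736, sin(125 deg) = 0.8192
  joint[1] = (0.0000, 0.0000) + 5.2 * (-0.5736, 0.8192) = (0.0000 + -2.9826, 0.0000 + 4.2596) = (-2.9826, 4.2596)
link 1: phi[1] = 125 + 115 = 240 deg
  cos(240 deg) = -0.5000, sin(240 deg) = -0.8660
  joint[2] = (-2.9826, 4.2596) + 10.3 * (-0.5000, -0.8660) = (-2.9826 + -5.1500, 4.2596 + -8.9201) = (-8.1326, -4.6605)
link 2: phi[2] = 125 + 115 + 195 = 435 deg
  cos(435 deg) = 0.2588, sin(435 deg) = 0.9659
  joint[3] = (-8.1326, -4.6605) + 7.9 * (0.2588, 0.9659) = (-8.1326 + 2.0447, -4.6605 + 7.6308) = (-6.0879, 2.9703)
link 3: phi[3] = 125 + 115 + 195 + -25 = 410 deg
  cos(410 deg) = 0.6428, sin(410 deg) = 0.7660
  joint[4] = (-6.0879, 2.9703) + 2.8 * (0.6428, 0.7660) = (-6.0879 + 1.7998, 2.9703 + 2.1449) = (-4.2881, 5.1153)
End effector: (-4.2881, 5.1153)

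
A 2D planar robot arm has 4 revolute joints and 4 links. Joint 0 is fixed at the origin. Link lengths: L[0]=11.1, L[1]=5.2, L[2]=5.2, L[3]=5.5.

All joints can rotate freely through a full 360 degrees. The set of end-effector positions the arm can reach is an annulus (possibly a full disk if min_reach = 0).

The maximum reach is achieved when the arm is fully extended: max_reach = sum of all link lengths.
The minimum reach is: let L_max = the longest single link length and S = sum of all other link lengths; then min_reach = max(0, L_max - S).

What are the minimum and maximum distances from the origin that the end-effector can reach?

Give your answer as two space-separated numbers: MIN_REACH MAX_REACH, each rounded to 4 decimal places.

Link lengths: [11.1, 5.2, 5.2, 5.5]
max_reach = 11.1 + 5.2 + 5.2 + 5.5 = 27
L_max = max([11.1, 5.2, 5.2, 5.5]) = 11.1
S (sum of others) = 27 - 11.1 = 15.9
min_reach = max(0, 11.1 - 15.9) = max(0, -4.8) = 0

Answer: 0.0000 27.0000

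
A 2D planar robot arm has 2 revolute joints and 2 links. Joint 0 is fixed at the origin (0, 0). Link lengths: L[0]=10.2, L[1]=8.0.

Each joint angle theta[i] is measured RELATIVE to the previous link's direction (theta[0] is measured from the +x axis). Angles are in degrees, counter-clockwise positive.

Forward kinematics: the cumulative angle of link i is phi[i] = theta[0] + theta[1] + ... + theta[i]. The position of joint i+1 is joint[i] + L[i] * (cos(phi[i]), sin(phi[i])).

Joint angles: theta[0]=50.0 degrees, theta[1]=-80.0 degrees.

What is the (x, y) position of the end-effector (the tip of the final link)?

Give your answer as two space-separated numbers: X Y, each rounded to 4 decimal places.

Answer: 13.4846 3.8137

Derivation:
joint[0] = (0.0000, 0.0000)  (base)
link 0: phi[0] = 50 = 50 deg
  cos(50 deg) = 0.6428, sin(50 deg) = 0.7660
  joint[1] = (0.0000, 0.0000) + 10.2 * (0.6428, 0.7660) = (0.0000 + 6.5564, 0.0000 + 7.8137) = (6.5564, 7.8137)
link 1: phi[1] = 50 + -80 = -30 deg
  cos(-30 deg) = 0.8660, sin(-30 deg) = -0.5000
  joint[2] = (6.5564, 7.8137) + 8 * (0.8660, -0.5000) = (6.5564 + 6.9282, 7.8137 + -4.0000) = (13.4846, 3.8137)
End effector: (13.4846, 3.8137)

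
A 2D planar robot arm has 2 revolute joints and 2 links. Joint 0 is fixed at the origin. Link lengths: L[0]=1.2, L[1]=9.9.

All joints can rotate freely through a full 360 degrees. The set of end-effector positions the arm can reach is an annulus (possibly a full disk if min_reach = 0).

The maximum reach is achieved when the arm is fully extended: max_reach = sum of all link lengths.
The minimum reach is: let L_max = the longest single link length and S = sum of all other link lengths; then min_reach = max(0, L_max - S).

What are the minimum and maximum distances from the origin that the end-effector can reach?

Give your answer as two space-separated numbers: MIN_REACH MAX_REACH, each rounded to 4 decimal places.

Answer: 8.7000 11.1000

Derivation:
Link lengths: [1.2, 9.9]
max_reach = 1.2 + 9.9 = 11.1
L_max = max([1.2, 9.9]) = 9.9
S (sum of others) = 11.1 - 9.9 = 1.2
min_reach = max(0, 9.9 - 1.2) = max(0, 8.7) = 8.7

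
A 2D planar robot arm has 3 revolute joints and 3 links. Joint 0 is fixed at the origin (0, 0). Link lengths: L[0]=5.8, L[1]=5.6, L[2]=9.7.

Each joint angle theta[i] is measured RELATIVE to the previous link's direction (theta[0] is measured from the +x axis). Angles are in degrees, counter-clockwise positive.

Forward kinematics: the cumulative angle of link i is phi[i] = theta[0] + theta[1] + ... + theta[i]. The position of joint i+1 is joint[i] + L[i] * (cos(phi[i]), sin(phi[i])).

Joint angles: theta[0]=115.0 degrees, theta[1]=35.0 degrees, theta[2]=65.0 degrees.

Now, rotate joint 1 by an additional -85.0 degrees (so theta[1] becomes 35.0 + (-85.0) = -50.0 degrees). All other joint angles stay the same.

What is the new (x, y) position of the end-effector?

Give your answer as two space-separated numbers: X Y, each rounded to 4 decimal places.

joint[0] = (0.0000, 0.0000)  (base)
link 0: phi[0] = 115 = 115 deg
  cos(115 deg) = -0.4226, sin(115 deg) = 0.9063
  joint[1] = (0.0000, 0.0000) + 5.8 * (-0.4226, 0.9063) = (0.0000 + -2.4512, 0.0000 + 5.2566) = (-2.4512, 5.2566)
link 1: phi[1] = 115 + -50 = 65 deg
  cos(65 deg) = 0.4226, sin(65 deg) = 0.9063
  joint[2] = (-2.4512, 5.2566) + 5.6 * (0.4226, 0.9063) = (-2.4512 + 2.3667, 5.2566 + 5.0753) = (-0.0845, 10.3319)
link 2: phi[2] = 115 + -50 + 65 = 130 deg
  cos(130 deg) = -0.6428, sin(130 deg) = 0.7660
  joint[3] = (-0.0845, 10.3319) + 9.7 * (-0.6428, 0.7660) = (-0.0845 + -6.2350, 10.3319 + 7.4306) = (-6.3196, 17.7625)
End effector: (-6.3196, 17.7625)

Answer: -6.3196 17.7625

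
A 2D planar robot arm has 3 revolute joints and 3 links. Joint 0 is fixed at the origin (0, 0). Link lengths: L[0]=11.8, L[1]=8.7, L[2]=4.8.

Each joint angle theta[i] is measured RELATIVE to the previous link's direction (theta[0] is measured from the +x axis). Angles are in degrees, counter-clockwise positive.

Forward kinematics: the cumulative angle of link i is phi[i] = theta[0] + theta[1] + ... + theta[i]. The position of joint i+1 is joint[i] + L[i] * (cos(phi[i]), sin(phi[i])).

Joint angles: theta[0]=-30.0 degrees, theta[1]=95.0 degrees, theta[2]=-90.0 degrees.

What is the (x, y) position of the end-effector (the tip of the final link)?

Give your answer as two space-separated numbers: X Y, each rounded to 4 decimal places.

Answer: 18.2462 -0.0437

Derivation:
joint[0] = (0.0000, 0.0000)  (base)
link 0: phi[0] = -30 = -30 deg
  cos(-30 deg) = 0.8660, sin(-30 deg) = -0.5000
  joint[1] = (0.0000, 0.0000) + 11.8 * (0.8660, -0.5000) = (0.0000 + 10.2191, 0.0000 + -5.9000) = (10.2191, -5.9000)
link 1: phi[1] = -30 + 95 = 65 deg
  cos(65 deg) = 0.4226, sin(65 deg) = 0.9063
  joint[2] = (10.2191, -5.9000) + 8.7 * (0.4226, 0.9063) = (10.2191 + 3.6768, -5.9000 + 7.8849) = (13.8959, 1.9849)
link 2: phi[2] = -30 + 95 + -90 = -25 deg
  cos(-25 deg) = 0.9063, sin(-25 deg) = -0.4226
  joint[3] = (13.8959, 1.9849) + 4.8 * (0.9063, -0.4226) = (13.8959 + 4.3503, 1.9849 + -2.0286) = (18.2462, -0.0437)
End effector: (18.2462, -0.0437)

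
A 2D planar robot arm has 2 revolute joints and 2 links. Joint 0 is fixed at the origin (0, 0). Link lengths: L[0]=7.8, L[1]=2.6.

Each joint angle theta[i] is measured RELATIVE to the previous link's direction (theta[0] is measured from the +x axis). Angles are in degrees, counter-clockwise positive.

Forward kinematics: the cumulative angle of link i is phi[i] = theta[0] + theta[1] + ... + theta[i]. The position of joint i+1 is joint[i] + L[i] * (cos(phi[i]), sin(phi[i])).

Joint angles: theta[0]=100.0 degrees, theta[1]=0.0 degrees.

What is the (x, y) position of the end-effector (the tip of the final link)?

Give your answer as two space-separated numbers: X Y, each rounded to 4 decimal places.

joint[0] = (0.0000, 0.0000)  (base)
link 0: phi[0] = 100 = 100 deg
  cos(100 deg) = -0.1736, sin(100 deg) = 0.9848
  joint[1] = (0.0000, 0.0000) + 7.8 * (-0.1736, 0.9848) = (0.0000 + -1.3545, 0.0000 + 7.6815) = (-1.3545, 7.6815)
link 1: phi[1] = 100 + 0 = 100 deg
  cos(100 deg) = -0.1736, sin(100 deg) = 0.9848
  joint[2] = (-1.3545, 7.6815) + 2.6 * (-0.1736, 0.9848) = (-1.3545 + -0.4515, 7.6815 + 2.5605) = (-1.8059, 10.2420)
End effector: (-1.8059, 10.2420)

Answer: -1.8059 10.2420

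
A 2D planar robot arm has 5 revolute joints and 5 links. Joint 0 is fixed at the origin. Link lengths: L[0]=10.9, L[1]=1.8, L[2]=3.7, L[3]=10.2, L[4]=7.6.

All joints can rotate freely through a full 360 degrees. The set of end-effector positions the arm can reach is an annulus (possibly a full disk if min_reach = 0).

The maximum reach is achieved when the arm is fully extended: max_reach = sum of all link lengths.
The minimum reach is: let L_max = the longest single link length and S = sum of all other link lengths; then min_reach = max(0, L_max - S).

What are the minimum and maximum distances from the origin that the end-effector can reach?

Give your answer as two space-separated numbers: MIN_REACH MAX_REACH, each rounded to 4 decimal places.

Answer: 0.0000 34.2000

Derivation:
Link lengths: [10.9, 1.8, 3.7, 10.2, 7.6]
max_reach = 10.9 + 1.8 + 3.7 + 10.2 + 7.6 = 34.2
L_max = max([10.9, 1.8, 3.7, 10.2, 7.6]) = 10.9
S (sum of others) = 34.2 - 10.9 = 23.3
min_reach = max(0, 10.9 - 23.3) = max(0, -12.4) = 0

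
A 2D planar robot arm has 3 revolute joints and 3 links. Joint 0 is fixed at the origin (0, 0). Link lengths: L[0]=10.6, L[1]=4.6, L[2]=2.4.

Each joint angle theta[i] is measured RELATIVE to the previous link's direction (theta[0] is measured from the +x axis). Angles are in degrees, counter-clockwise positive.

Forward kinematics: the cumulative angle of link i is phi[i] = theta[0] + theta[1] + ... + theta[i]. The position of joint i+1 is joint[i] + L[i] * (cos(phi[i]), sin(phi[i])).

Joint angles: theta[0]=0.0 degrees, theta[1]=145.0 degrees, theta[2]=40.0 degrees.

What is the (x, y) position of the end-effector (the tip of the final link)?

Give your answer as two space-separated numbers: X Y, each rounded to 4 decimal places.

Answer: 4.4410 2.4293

Derivation:
joint[0] = (0.0000, 0.0000)  (base)
link 0: phi[0] = 0 = 0 deg
  cos(0 deg) = 1.0000, sin(0 deg) = 0.0000
  joint[1] = (0.0000, 0.0000) + 10.6 * (1.0000, 0.0000) = (0.0000 + 10.6000, 0.0000 + 0.0000) = (10.6000, 0.0000)
link 1: phi[1] = 0 + 145 = 145 deg
  cos(145 deg) = -0.8192, sin(145 deg) = 0.5736
  joint[2] = (10.6000, 0.0000) + 4.6 * (-0.8192, 0.5736) = (10.6000 + -3.7681, 0.0000 + 2.6385) = (6.8319, 2.6385)
link 2: phi[2] = 0 + 145 + 40 = 185 deg
  cos(185 deg) = -0.9962, sin(185 deg) = -0.0872
  joint[3] = (6.8319, 2.6385) + 2.4 * (-0.9962, -0.0872) = (6.8319 + -2.3909, 2.6385 + -0.2092) = (4.4410, 2.4293)
End effector: (4.4410, 2.4293)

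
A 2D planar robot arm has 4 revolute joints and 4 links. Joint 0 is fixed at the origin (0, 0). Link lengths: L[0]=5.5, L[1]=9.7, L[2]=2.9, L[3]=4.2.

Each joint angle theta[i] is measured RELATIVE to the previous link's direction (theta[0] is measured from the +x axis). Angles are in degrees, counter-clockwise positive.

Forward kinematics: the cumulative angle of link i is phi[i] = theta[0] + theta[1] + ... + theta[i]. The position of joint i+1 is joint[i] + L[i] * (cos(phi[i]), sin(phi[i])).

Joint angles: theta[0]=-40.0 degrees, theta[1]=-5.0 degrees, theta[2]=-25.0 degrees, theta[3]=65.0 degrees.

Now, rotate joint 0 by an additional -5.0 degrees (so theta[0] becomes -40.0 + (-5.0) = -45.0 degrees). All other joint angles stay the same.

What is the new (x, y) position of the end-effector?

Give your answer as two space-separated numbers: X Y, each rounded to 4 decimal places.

Answer: 15.0109 -14.8502

Derivation:
joint[0] = (0.0000, 0.0000)  (base)
link 0: phi[0] = -45 = -45 deg
  cos(-45 deg) = 0.7071, sin(-45 deg) = -0.7071
  joint[1] = (0.0000, 0.0000) + 5.5 * (0.7071, -0.7071) = (0.0000 + 3.8891, 0.0000 + -3.8891) = (3.8891, -3.8891)
link 1: phi[1] = -45 + -5 = -50 deg
  cos(-50 deg) = 0.6428, sin(-50 deg) = -0.7660
  joint[2] = (3.8891, -3.8891) + 9.7 * (0.6428, -0.7660) = (3.8891 + 6.2350, -3.8891 + -7.4306) = (10.1241, -11.3197)
link 2: phi[2] = -45 + -5 + -25 = -75 deg
  cos(-75 deg) = 0.2588, sin(-75 deg) = -0.9659
  joint[3] = (10.1241, -11.3197) + 2.9 * (0.2588, -0.9659) = (10.1241 + 0.7506, -11.3197 + -2.8012) = (10.8747, -14.1209)
link 3: phi[3] = -45 + -5 + -25 + 65 = -10 deg
  cos(-10 deg) = 0.9848, sin(-10 deg) = -0.1736
  joint[4] = (10.8747, -14.1209) + 4.2 * (0.9848, -0.1736) = (10.8747 + 4.1362, -14.1209 + -0.7293) = (15.0109, -14.8502)
End effector: (15.0109, -14.8502)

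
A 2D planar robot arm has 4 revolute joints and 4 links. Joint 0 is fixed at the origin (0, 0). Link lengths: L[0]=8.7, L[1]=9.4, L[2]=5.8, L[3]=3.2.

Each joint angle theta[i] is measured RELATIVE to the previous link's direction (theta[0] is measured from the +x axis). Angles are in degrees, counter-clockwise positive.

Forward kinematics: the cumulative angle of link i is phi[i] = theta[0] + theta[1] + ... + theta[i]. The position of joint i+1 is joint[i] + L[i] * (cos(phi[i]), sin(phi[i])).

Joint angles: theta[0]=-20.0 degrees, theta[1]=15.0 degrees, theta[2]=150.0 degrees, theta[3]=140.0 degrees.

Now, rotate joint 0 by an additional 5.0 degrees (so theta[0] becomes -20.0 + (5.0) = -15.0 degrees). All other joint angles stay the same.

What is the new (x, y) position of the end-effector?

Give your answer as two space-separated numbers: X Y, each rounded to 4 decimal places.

Answer: 13.8751 -2.3587

Derivation:
joint[0] = (0.0000, 0.0000)  (base)
link 0: phi[0] = -15 = -15 deg
  cos(-15 deg) = 0.9659, sin(-15 deg) = -0.2588
  joint[1] = (0.0000, 0.0000) + 8.7 * (0.9659, -0.2588) = (0.0000 + 8.4036, 0.0000 + -2.2517) = (8.4036, -2.2517)
link 1: phi[1] = -15 + 15 = 0 deg
  cos(0 deg) = 1.0000, sin(0 deg) = 0.0000
  joint[2] = (8.4036, -2.2517) + 9.4 * (1.0000, 0.0000) = (8.4036 + 9.4000, -2.2517 + 0.0000) = (17.8036, -2.2517)
link 2: phi[2] = -15 + 15 + 150 = 150 deg
  cos(150 deg) = -0.8660, sin(150 deg) = 0.5000
  joint[3] = (17.8036, -2.2517) + 5.8 * (-0.8660, 0.5000) = (17.8036 + -5.0229, -2.2517 + 2.9000) = (12.7806, 0.6483)
link 3: phi[3] = -15 + 15 + 150 + 140 = 290 deg
  cos(290 deg) = 0.3420, sin(290 deg) = -0.9397
  joint[4] = (12.7806, 0.6483) + 3.2 * (0.3420, -0.9397) = (12.7806 + 1.0945, 0.6483 + -3.0070) = (13.8751, -2.3587)
End effector: (13.8751, -2.3587)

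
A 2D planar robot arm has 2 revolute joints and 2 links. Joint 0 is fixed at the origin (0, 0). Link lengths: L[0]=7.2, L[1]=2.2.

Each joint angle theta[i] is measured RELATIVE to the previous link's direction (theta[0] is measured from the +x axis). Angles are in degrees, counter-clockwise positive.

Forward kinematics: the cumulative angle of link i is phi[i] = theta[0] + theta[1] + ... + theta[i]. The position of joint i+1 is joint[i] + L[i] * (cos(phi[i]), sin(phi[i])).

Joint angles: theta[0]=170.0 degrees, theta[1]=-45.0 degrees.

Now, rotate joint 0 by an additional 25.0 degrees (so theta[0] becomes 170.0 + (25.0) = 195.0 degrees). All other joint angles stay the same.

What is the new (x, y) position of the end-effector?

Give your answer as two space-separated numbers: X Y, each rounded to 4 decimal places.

joint[0] = (0.0000, 0.0000)  (base)
link 0: phi[0] = 195 = 195 deg
  cos(195 deg) = -0.9659, sin(195 deg) = -0.2588
  joint[1] = (0.0000, 0.0000) + 7.2 * (-0.9659, -0.2588) = (0.0000 + -6.9547, 0.0000 + -1.8635) = (-6.9547, -1.8635)
link 1: phi[1] = 195 + -45 = 150 deg
  cos(150 deg) = -0.8660, sin(150 deg) = 0.5000
  joint[2] = (-6.9547, -1.8635) + 2.2 * (-0.8660, 0.5000) = (-6.9547 + -1.9053, -1.8635 + 1.1000) = (-8.8599, -0.7635)
End effector: (-8.8599, -0.7635)

Answer: -8.8599 -0.7635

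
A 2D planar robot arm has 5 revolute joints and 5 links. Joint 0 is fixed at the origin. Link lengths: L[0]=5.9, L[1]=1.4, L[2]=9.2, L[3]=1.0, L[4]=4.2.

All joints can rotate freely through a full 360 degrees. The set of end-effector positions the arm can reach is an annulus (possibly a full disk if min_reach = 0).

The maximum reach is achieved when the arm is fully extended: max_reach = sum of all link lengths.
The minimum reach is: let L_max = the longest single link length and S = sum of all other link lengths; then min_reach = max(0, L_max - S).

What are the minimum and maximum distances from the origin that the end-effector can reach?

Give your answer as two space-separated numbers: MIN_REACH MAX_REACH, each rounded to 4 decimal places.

Answer: 0.0000 21.7000

Derivation:
Link lengths: [5.9, 1.4, 9.2, 1.0, 4.2]
max_reach = 5.9 + 1.4 + 9.2 + 1 + 4.2 = 21.7
L_max = max([5.9, 1.4, 9.2, 1.0, 4.2]) = 9.2
S (sum of others) = 21.7 - 9.2 = 12.5
min_reach = max(0, 9.2 - 12.5) = max(0, -3.3) = 0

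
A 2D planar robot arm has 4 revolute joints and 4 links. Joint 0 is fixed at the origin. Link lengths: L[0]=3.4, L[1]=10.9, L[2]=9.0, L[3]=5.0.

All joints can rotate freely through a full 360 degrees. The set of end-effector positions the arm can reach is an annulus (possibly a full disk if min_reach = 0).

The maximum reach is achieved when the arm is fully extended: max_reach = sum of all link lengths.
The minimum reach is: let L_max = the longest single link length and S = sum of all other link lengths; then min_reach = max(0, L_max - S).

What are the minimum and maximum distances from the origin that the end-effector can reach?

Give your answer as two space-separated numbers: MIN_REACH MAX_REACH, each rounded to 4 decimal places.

Answer: 0.0000 28.3000

Derivation:
Link lengths: [3.4, 10.9, 9.0, 5.0]
max_reach = 3.4 + 10.9 + 9 + 5 = 28.3
L_max = max([3.4, 10.9, 9.0, 5.0]) = 10.9
S (sum of others) = 28.3 - 10.9 = 17.4
min_reach = max(0, 10.9 - 17.4) = max(0, -6.5) = 0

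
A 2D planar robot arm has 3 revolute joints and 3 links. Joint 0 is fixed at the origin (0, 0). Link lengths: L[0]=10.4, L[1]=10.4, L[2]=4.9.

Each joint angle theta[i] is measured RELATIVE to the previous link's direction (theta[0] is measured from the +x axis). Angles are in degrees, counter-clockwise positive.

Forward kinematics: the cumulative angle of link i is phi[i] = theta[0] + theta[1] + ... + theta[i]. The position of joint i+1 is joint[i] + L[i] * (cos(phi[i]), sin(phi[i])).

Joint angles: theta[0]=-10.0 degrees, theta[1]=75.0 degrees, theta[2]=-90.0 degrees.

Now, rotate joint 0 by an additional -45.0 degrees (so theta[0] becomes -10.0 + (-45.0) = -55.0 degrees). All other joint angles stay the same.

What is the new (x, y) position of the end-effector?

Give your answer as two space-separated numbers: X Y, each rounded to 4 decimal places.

Answer: 17.4139 -9.5667

Derivation:
joint[0] = (0.0000, 0.0000)  (base)
link 0: phi[0] = -55 = -55 deg
  cos(-55 deg) = 0.5736, sin(-55 deg) = -0.8192
  joint[1] = (0.0000, 0.0000) + 10.4 * (0.5736, -0.8192) = (0.0000 + 5.9652, 0.0000 + -8.5192) = (5.9652, -8.5192)
link 1: phi[1] = -55 + 75 = 20 deg
  cos(20 deg) = 0.9397, sin(20 deg) = 0.3420
  joint[2] = (5.9652, -8.5192) + 10.4 * (0.9397, 0.3420) = (5.9652 + 9.7728, -8.5192 + 3.5570) = (15.7380, -4.9622)
link 2: phi[2] = -55 + 75 + -90 = -70 deg
  cos(-70 deg) = 0.3420, sin(-70 deg) = -0.9397
  joint[3] = (15.7380, -4.9622) + 4.9 * (0.3420, -0.9397) = (15.7380 + 1.6759, -4.9622 + -4.6045) = (17.4139, -9.5667)
End effector: (17.4139, -9.5667)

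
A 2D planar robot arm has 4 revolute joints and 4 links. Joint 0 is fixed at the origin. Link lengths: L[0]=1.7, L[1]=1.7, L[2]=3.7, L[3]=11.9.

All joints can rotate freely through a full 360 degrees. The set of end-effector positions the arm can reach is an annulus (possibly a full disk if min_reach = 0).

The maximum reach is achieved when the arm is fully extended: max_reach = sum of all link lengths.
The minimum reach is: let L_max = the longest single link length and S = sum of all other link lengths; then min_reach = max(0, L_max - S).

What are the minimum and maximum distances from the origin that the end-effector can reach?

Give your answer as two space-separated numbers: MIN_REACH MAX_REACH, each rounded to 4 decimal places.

Answer: 4.8000 19.0000

Derivation:
Link lengths: [1.7, 1.7, 3.7, 11.9]
max_reach = 1.7 + 1.7 + 3.7 + 11.9 = 19
L_max = max([1.7, 1.7, 3.7, 11.9]) = 11.9
S (sum of others) = 19 - 11.9 = 7.1
min_reach = max(0, 11.9 - 7.1) = max(0, 4.8) = 4.8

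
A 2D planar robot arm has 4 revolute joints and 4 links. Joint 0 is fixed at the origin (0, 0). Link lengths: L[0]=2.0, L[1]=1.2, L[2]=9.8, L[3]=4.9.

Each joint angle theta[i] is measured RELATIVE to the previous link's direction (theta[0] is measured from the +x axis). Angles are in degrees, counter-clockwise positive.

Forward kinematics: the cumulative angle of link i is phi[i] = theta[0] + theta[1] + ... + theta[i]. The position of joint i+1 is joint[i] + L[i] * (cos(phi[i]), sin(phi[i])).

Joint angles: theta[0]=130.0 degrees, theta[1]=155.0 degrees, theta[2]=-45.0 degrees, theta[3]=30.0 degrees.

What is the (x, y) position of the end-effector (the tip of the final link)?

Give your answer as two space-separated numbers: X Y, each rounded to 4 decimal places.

joint[0] = (0.0000, 0.0000)  (base)
link 0: phi[0] = 130 = 130 deg
  cos(130 deg) = -0.6428, sin(130 deg) = 0.7660
  joint[1] = (0.0000, 0.0000) + 2 * (-0.6428, 0.7660) = (0.0000 + -1.2856, 0.0000 + 1.5321) = (-1.2856, 1.5321)
link 1: phi[1] = 130 + 155 = 285 deg
  cos(285 deg) = 0.2588, sin(285 deg) = -0.9659
  joint[2] = (-1.2856, 1.5321) + 1.2 * (0.2588, -0.9659) = (-1.2856 + 0.3106, 1.5321 + -1.1591) = (-0.9750, 0.3730)
link 2: phi[2] = 130 + 155 + -45 = 240 deg
  cos(240 deg) = -0.5000, sin(240 deg) = -0.8660
  joint[3] = (-0.9750, 0.3730) + 9.8 * (-0.5000, -0.8660) = (-0.9750 + -4.9000, 0.3730 + -8.4870) = (-5.8750, -8.1141)
link 3: phi[3] = 130 + 155 + -45 + 30 = 270 deg
  cos(270 deg) = -0.0000, sin(270 deg) = -1.0000
  joint[4] = (-5.8750, -8.1141) + 4.9 * (-0.0000, -1.0000) = (-5.8750 + -0.0000, -8.1141 + -4.9000) = (-5.8750, -13.0141)
End effector: (-5.8750, -13.0141)

Answer: -5.8750 -13.0141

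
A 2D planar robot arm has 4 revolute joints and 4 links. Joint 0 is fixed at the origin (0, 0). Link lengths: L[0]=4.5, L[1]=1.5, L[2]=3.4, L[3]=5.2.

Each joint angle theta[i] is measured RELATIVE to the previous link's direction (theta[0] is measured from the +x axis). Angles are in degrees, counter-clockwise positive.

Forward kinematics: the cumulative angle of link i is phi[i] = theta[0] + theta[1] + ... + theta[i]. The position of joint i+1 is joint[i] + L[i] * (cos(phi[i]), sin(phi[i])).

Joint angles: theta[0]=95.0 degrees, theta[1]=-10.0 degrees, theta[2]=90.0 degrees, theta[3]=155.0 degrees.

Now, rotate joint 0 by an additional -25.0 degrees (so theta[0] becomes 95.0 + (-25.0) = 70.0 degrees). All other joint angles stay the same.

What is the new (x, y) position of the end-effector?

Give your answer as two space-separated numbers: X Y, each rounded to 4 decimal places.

Answer: 2.3272 2.9681

Derivation:
joint[0] = (0.0000, 0.0000)  (base)
link 0: phi[0] = 70 = 70 deg
  cos(70 deg) = 0.3420, sin(70 deg) = 0.9397
  joint[1] = (0.0000, 0.0000) + 4.5 * (0.3420, 0.9397) = (0.0000 + 1.5391, 0.0000 + 4.2286) = (1.5391, 4.2286)
link 1: phi[1] = 70 + -10 = 60 deg
  cos(60 deg) = 0.5000, sin(60 deg) = 0.8660
  joint[2] = (1.5391, 4.2286) + 1.5 * (0.5000, 0.8660) = (1.5391 + 0.7500, 4.2286 + 1.2990) = (2.2891, 5.5277)
link 2: phi[2] = 70 + -10 + 90 = 150 deg
  cos(150 deg) = -0.8660, sin(150 deg) = 0.5000
  joint[3] = (2.2891, 5.5277) + 3.4 * (-0.8660, 0.5000) = (2.2891 + -2.9445, 5.5277 + 1.7000) = (-0.6554, 7.2277)
link 3: phi[3] = 70 + -10 + 90 + 155 = 305 deg
  cos(305 deg) = 0.5736, sin(305 deg) = -0.8192
  joint[4] = (-0.6554, 7.2277) + 5.2 * (0.5736, -0.8192) = (-0.6554 + 2.9826, 7.2277 + -4.2596) = (2.3272, 2.9681)
End effector: (2.3272, 2.9681)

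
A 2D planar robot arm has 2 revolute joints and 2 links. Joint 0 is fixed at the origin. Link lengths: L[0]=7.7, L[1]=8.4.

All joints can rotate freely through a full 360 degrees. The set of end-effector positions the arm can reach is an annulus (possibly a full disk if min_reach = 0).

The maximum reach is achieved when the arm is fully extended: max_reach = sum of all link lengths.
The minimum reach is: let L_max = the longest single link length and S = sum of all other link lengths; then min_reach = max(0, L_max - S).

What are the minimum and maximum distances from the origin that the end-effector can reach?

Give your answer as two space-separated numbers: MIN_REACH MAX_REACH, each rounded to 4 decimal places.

Link lengths: [7.7, 8.4]
max_reach = 7.7 + 8.4 = 16.1
L_max = max([7.7, 8.4]) = 8.4
S (sum of others) = 16.1 - 8.4 = 7.7
min_reach = max(0, 8.4 - 7.7) = max(0, 0.7) = 0.7

Answer: 0.7000 16.1000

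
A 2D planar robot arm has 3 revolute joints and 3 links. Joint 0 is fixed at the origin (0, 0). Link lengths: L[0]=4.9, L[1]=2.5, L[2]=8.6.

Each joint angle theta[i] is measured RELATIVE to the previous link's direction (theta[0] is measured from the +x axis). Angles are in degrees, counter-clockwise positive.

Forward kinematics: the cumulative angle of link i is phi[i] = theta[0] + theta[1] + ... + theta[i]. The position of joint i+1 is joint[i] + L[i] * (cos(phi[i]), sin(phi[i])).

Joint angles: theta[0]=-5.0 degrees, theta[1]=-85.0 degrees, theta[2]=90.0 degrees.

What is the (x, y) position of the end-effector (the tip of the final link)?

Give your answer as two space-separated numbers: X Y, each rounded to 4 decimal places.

Answer: 13.4814 -2.9271

Derivation:
joint[0] = (0.0000, 0.0000)  (base)
link 0: phi[0] = -5 = -5 deg
  cos(-5 deg) = 0.9962, sin(-5 deg) = -0.0872
  joint[1] = (0.0000, 0.0000) + 4.9 * (0.9962, -0.0872) = (0.0000 + 4.8814, 0.0000 + -0.4271) = (4.8814, -0.4271)
link 1: phi[1] = -5 + -85 = -90 deg
  cos(-90 deg) = 0.0000, sin(-90 deg) = -1.0000
  joint[2] = (4.8814, -0.4271) + 2.5 * (0.0000, -1.0000) = (4.8814 + 0.0000, -0.4271 + -2.5000) = (4.8814, -2.9271)
link 2: phi[2] = -5 + -85 + 90 = 0 deg
  cos(0 deg) = 1.0000, sin(0 deg) = 0.0000
  joint[3] = (4.8814, -2.9271) + 8.6 * (1.0000, 0.0000) = (4.8814 + 8.6000, -2.9271 + 0.0000) = (13.4814, -2.9271)
End effector: (13.4814, -2.9271)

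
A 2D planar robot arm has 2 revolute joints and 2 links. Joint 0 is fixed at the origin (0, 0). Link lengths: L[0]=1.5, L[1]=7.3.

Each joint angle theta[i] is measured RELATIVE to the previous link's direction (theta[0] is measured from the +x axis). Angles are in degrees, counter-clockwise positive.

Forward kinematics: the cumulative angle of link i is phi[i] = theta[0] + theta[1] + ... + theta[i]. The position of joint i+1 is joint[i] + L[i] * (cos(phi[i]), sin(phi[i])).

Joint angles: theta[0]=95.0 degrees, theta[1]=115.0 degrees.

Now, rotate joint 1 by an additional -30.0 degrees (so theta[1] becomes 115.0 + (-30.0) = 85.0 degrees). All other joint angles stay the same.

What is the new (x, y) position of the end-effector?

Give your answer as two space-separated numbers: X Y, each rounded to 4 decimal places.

Answer: -7.4307 1.4943

Derivation:
joint[0] = (0.0000, 0.0000)  (base)
link 0: phi[0] = 95 = 95 deg
  cos(95 deg) = -0.0872, sin(95 deg) = 0.9962
  joint[1] = (0.0000, 0.0000) + 1.5 * (-0.0872, 0.9962) = (0.0000 + -0.1307, 0.0000 + 1.4943) = (-0.1307, 1.4943)
link 1: phi[1] = 95 + 85 = 180 deg
  cos(180 deg) = -1.0000, sin(180 deg) = 0.0000
  joint[2] = (-0.1307, 1.4943) + 7.3 * (-1.0000, 0.0000) = (-0.1307 + -7.3000, 1.4943 + 0.0000) = (-7.4307, 1.4943)
End effector: (-7.4307, 1.4943)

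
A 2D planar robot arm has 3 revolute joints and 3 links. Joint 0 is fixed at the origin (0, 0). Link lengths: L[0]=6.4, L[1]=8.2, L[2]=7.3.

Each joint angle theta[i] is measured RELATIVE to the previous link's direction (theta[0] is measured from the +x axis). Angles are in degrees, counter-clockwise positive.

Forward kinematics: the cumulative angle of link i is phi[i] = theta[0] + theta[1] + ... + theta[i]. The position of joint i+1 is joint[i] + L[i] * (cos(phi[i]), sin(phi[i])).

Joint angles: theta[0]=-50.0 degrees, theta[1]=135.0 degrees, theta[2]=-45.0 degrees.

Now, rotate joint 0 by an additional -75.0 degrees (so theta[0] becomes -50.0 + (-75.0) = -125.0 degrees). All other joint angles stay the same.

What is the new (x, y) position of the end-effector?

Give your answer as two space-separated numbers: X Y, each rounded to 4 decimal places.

joint[0] = (0.0000, 0.0000)  (base)
link 0: phi[0] = -125 = -125 deg
  cos(-125 deg) = -0.5736, sin(-125 deg) = -0.8192
  joint[1] = (0.0000, 0.0000) + 6.4 * (-0.5736, -0.8192) = (0.0000 + -3.6709, 0.0000 + -5.2426) = (-3.6709, -5.2426)
link 1: phi[1] = -125 + 135 = 10 deg
  cos(10 deg) = 0.9848, sin(10 deg) = 0.1736
  joint[2] = (-3.6709, -5.2426) + 8.2 * (0.9848, 0.1736) = (-3.6709 + 8.0754, -5.2426 + 1.4239) = (4.4045, -3.8187)
link 2: phi[2] = -125 + 135 + -45 = -35 deg
  cos(-35 deg) = 0.8192, sin(-35 deg) = -0.5736
  joint[3] = (4.4045, -3.8187) + 7.3 * (0.8192, -0.5736) = (4.4045 + 5.9798, -3.8187 + -4.1871) = (10.3843, -8.0058)
End effector: (10.3843, -8.0058)

Answer: 10.3843 -8.0058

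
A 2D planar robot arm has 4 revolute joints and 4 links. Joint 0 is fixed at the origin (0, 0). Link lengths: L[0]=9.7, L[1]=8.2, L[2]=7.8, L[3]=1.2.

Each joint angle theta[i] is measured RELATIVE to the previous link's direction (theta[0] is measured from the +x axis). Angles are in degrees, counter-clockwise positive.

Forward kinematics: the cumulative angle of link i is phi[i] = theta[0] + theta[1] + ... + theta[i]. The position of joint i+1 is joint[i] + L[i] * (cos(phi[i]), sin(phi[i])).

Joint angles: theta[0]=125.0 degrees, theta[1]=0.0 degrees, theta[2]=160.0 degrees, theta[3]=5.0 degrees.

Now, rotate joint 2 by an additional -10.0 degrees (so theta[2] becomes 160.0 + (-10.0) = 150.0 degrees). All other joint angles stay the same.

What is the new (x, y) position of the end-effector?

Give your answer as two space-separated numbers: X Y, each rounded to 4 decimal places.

Answer: -9.3788 5.7107

Derivation:
joint[0] = (0.0000, 0.0000)  (base)
link 0: phi[0] = 125 = 125 deg
  cos(125 deg) = -0.5736, sin(125 deg) = 0.8192
  joint[1] = (0.0000, 0.0000) + 9.7 * (-0.5736, 0.8192) = (0.0000 + -5.5637, 0.0000 + 7.9458) = (-5.5637, 7.9458)
link 1: phi[1] = 125 + 0 = 125 deg
  cos(125 deg) = -0.5736, sin(125 deg) = 0.8192
  joint[2] = (-5.5637, 7.9458) + 8.2 * (-0.5736, 0.8192) = (-5.5637 + -4.7033, 7.9458 + 6.7170) = (-10.2670, 14.6628)
link 2: phi[2] = 125 + 0 + 150 = 275 deg
  cos(275 deg) = 0.0872, sin(275 deg) = -0.9962
  joint[3] = (-10.2670, 14.6628) + 7.8 * (0.0872, -0.9962) = (-10.2670 + 0.6798, 14.6628 + -7.7703) = (-9.5872, 6.8925)
link 3: phi[3] = 125 + 0 + 150 + 5 = 280 deg
  cos(280 deg) = 0.1736, sin(280 deg) = -0.9848
  joint[4] = (-9.5872, 6.8925) + 1.2 * (0.1736, -0.9848) = (-9.5872 + 0.2084, 6.8925 + -1.1818) = (-9.3788, 5.7107)
End effector: (-9.3788, 5.7107)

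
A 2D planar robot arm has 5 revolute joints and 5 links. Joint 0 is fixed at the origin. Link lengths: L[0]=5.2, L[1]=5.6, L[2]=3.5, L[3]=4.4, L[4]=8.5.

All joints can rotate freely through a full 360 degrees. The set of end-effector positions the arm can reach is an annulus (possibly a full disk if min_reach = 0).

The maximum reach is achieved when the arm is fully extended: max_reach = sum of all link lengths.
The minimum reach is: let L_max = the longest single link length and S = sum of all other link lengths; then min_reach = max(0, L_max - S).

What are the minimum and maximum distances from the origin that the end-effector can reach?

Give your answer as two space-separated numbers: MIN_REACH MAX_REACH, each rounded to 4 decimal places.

Link lengths: [5.2, 5.6, 3.5, 4.4, 8.5]
max_reach = 5.2 + 5.6 + 3.5 + 4.4 + 8.5 = 27.2
L_max = max([5.2, 5.6, 3.5, 4.4, 8.5]) = 8.5
S (sum of others) = 27.2 - 8.5 = 18.7
min_reach = max(0, 8.5 - 18.7) = max(0, -10.2) = 0

Answer: 0.0000 27.2000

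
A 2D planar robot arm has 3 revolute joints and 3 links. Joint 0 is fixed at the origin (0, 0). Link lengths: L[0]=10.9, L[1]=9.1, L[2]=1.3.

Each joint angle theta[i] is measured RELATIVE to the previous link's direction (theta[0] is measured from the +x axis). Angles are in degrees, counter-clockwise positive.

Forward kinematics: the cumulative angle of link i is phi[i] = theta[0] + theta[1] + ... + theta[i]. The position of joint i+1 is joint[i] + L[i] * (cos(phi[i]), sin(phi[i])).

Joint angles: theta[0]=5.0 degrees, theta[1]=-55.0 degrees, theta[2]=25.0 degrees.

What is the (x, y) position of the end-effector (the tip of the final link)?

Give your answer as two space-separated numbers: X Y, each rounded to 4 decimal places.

Answer: 17.8861 -6.5704

Derivation:
joint[0] = (0.0000, 0.0000)  (base)
link 0: phi[0] = 5 = 5 deg
  cos(5 deg) = 0.9962, sin(5 deg) = 0.0872
  joint[1] = (0.0000, 0.0000) + 10.9 * (0.9962, 0.0872) = (0.0000 + 10.8585, 0.0000 + 0.9500) = (10.8585, 0.9500)
link 1: phi[1] = 5 + -55 = -50 deg
  cos(-50 deg) = 0.6428, sin(-50 deg) = -0.7660
  joint[2] = (10.8585, 0.9500) + 9.1 * (0.6428, -0.7660) = (10.8585 + 5.8494, 0.9500 + -6.9710) = (16.7079, -6.0210)
link 2: phi[2] = 5 + -55 + 25 = -25 deg
  cos(-25 deg) = 0.9063, sin(-25 deg) = -0.4226
  joint[3] = (16.7079, -6.0210) + 1.3 * (0.9063, -0.4226) = (16.7079 + 1.1782, -6.0210 + -0.5494) = (17.8861, -6.5704)
End effector: (17.8861, -6.5704)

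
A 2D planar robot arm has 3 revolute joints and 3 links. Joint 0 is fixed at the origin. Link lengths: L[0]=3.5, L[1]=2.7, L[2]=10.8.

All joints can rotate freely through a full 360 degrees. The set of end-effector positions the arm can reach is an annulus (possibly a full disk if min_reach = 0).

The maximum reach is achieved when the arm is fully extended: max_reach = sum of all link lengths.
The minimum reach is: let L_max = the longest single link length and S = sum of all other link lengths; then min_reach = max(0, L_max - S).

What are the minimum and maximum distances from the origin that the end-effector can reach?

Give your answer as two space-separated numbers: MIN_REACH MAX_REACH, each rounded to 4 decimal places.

Answer: 4.6000 17.0000

Derivation:
Link lengths: [3.5, 2.7, 10.8]
max_reach = 3.5 + 2.7 + 10.8 = 17
L_max = max([3.5, 2.7, 10.8]) = 10.8
S (sum of others) = 17 - 10.8 = 6.2
min_reach = max(0, 10.8 - 6.2) = max(0, 4.6) = 4.6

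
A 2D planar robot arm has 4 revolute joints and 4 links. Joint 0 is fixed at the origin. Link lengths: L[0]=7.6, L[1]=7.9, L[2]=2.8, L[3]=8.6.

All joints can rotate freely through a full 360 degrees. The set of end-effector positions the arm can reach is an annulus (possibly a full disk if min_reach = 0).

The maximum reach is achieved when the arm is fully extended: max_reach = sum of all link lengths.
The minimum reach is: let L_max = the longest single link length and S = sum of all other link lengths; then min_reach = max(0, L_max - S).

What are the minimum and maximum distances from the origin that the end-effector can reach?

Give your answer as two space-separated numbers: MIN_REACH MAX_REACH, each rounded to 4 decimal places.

Answer: 0.0000 26.9000

Derivation:
Link lengths: [7.6, 7.9, 2.8, 8.6]
max_reach = 7.6 + 7.9 + 2.8 + 8.6 = 26.9
L_max = max([7.6, 7.9, 2.8, 8.6]) = 8.6
S (sum of others) = 26.9 - 8.6 = 18.3
min_reach = max(0, 8.6 - 18.3) = max(0, -9.7) = 0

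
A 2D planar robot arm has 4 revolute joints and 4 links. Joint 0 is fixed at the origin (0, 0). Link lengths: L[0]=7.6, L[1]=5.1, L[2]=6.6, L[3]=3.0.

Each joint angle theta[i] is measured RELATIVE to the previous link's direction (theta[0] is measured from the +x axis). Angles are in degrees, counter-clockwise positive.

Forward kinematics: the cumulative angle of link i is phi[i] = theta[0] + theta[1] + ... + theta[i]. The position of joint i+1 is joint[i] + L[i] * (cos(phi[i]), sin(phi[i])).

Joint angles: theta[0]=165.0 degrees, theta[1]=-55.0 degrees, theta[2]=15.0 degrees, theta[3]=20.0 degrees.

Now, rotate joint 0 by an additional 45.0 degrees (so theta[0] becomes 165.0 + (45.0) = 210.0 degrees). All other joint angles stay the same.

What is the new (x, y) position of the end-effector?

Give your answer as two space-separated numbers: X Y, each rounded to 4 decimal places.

Answer: -20.6581 -1.0195

Derivation:
joint[0] = (0.0000, 0.0000)  (base)
link 0: phi[0] = 210 = 210 deg
  cos(210 deg) = -0.8660, sin(210 deg) = -0.5000
  joint[1] = (0.0000, 0.0000) + 7.6 * (-0.8660, -0.5000) = (0.0000 + -6.5818, 0.0000 + -3.8000) = (-6.5818, -3.8000)
link 1: phi[1] = 210 + -55 = 155 deg
  cos(155 deg) = -0.9063, sin(155 deg) = 0.4226
  joint[2] = (-6.5818, -3.8000) + 5.1 * (-0.9063, 0.4226) = (-6.5818 + -4.6222, -3.8000 + 2.1554) = (-11.2040, -1.6446)
link 2: phi[2] = 210 + -55 + 15 = 170 deg
  cos(170 deg) = -0.9848, sin(170 deg) = 0.1736
  joint[3] = (-11.2040, -1.6446) + 6.6 * (-0.9848, 0.1736) = (-11.2040 + -6.4997, -1.6446 + 1.1461) = (-17.7037, -0.4986)
link 3: phi[3] = 210 + -55 + 15 + 20 = 190 deg
  cos(190 deg) = -0.9848, sin(190 deg) = -0.1736
  joint[4] = (-17.7037, -0.4986) + 3 * (-0.9848, -0.1736) = (-17.7037 + -2.9544, -0.4986 + -0.5209) = (-20.6581, -1.0195)
End effector: (-20.6581, -1.0195)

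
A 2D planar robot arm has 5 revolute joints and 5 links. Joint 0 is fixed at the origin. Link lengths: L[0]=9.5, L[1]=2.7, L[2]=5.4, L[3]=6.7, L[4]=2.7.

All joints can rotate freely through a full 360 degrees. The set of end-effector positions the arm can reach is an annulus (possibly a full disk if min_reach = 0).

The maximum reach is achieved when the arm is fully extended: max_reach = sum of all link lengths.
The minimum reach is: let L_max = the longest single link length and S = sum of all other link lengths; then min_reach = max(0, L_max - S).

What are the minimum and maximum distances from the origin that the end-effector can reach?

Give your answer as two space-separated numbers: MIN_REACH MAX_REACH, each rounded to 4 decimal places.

Answer: 0.0000 27.0000

Derivation:
Link lengths: [9.5, 2.7, 5.4, 6.7, 2.7]
max_reach = 9.5 + 2.7 + 5.4 + 6.7 + 2.7 = 27
L_max = max([9.5, 2.7, 5.4, 6.7, 2.7]) = 9.5
S (sum of others) = 27 - 9.5 = 17.5
min_reach = max(0, 9.5 - 17.5) = max(0, -8) = 0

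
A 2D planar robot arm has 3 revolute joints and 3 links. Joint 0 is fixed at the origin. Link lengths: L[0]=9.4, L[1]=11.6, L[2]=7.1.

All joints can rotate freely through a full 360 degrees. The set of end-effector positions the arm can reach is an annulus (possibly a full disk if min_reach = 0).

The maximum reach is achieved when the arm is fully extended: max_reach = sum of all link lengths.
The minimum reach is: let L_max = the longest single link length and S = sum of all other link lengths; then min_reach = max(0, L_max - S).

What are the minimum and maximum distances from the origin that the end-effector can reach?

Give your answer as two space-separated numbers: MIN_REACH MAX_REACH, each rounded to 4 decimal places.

Link lengths: [9.4, 11.6, 7.1]
max_reach = 9.4 + 11.6 + 7.1 = 28.1
L_max = max([9.4, 11.6, 7.1]) = 11.6
S (sum of others) = 28.1 - 11.6 = 16.5
min_reach = max(0, 11.6 - 16.5) = max(0, -4.9) = 0

Answer: 0.0000 28.1000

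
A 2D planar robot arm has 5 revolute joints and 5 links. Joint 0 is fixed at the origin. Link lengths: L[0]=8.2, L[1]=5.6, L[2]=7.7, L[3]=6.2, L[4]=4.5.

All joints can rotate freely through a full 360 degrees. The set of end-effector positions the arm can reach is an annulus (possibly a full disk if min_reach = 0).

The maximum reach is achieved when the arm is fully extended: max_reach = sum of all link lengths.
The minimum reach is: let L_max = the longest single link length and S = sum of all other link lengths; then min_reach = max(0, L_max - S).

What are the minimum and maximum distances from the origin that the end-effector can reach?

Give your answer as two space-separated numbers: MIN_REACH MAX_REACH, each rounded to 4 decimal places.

Link lengths: [8.2, 5.6, 7.7, 6.2, 4.5]
max_reach = 8.2 + 5.6 + 7.7 + 6.2 + 4.5 = 32.2
L_max = max([8.2, 5.6, 7.7, 6.2, 4.5]) = 8.2
S (sum of others) = 32.2 - 8.2 = 24
min_reach = max(0, 8.2 - 24) = max(0, -15.8) = 0

Answer: 0.0000 32.2000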